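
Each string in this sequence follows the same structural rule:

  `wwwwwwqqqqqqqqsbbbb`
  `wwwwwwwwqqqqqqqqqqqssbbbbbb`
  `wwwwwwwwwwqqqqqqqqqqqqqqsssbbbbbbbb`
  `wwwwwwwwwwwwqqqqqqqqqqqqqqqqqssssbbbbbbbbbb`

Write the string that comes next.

wwwwwwwwwwwwwwqqqqqqqqqqqqqqqqqqqqsssssbbbbbbbbbbbb

Each string has the form w^{2n} q^{3n-1} s^{n-2} b^{2n-2}, where the shown terms are n = 3, 4, 5, 6.
Setting n = 7 gives 14, 20, 5, 12 characters in each block.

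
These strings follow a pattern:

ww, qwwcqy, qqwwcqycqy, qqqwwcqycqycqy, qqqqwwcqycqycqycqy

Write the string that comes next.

Every step adds q to the front and cqy to the end of the previous string.
Applying this once more to qqqqwwcqycqycqycqy:

qqqqqwwcqycqycqycqycqy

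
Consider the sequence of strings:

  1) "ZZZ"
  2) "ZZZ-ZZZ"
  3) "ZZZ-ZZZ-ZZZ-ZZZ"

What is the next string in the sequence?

ZZZ-ZZZ-ZZZ-ZZZ-ZZZ-ZZZ-ZZZ-ZZZ

s(k+1) = s(k)·-·s(k) — each term doubles the last with '-' between the halves.
So the next term is two copies of ZZZ-ZZZ-ZZZ-ZZZ with '-' between the halves.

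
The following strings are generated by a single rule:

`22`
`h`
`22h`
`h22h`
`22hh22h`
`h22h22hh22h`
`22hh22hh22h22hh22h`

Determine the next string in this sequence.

From term 3 onward, concatenate the second-to-last term with the last: 22·h = 22h, h·22h = h22h, …
The next term joins h22h22hh22h and 22hh22hh22h22hh22h.

h22h22hh22h22hh22hh22h22hh22h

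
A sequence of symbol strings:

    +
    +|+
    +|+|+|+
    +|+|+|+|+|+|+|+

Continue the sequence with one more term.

Each string is two copies of the previous one joined by '|'.
Doubling +|+|+|+|+|+|+|+ with '|' between the halves:

+|+|+|+|+|+|+|+|+|+|+|+|+|+|+|+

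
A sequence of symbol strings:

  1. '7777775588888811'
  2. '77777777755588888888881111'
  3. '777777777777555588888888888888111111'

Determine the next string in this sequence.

Term n consists of 3n 7's, followed by n 5's, followed by 4n-2 8's, followed by 2n-2 1's, where the shown terms are n = 2, 3, 4.
At n = 5 the blocks have lengths 15, 5, 18, 8.

7777777777777775555588888888888888888811111111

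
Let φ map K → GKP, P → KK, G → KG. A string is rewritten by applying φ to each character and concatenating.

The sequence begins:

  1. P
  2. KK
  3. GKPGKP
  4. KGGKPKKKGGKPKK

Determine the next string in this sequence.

φ(KGGKPKKKGGKPKK) expands symbol-by-symbol to GKP KG KG GKP KK GKP GKP GKP KG KG GKP KK GKP GKP; joining the 14 pieces gives the next term.

GKPKGKGGKPKKGKPGKPGKPKGKGGKPKKGKPGKP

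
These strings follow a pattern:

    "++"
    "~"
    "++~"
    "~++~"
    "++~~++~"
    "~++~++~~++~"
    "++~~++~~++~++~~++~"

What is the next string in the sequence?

Each term (from the third on) is the two preceding terms concatenated in order: term 3 = ++·~ = ++~.
So term 8 is ~++~++~~++~·++~~++~~++~++~~++~.

~++~++~~++~++~~++~~++~++~~++~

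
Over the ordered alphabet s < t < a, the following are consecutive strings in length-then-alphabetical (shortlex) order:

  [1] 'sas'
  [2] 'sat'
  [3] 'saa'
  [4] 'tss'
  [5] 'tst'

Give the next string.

tsa

Treat tst as a base-3 numeral over the given alphabet and add one, carrying through any trailing a's.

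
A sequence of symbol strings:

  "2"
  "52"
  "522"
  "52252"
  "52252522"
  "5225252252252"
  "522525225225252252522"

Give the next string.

5225252252252522525225225252252252

From term 3 onward, concatenate the last term with the second-to-last: 52·2 = 522, 522·52 = 52252, …
So term 8 is 522525225225252252522·5225252252252.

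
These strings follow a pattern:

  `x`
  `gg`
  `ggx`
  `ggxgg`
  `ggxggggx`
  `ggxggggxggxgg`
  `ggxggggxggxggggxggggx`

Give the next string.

ggxggggxggxggggxggggxggxggggxggxgg

Each term (from the third on) is the previous term followed by the one before it: term 3 = gg·x = ggx.
Continuing: ggxggggxggxggggxggggx · ggxggggxggxgg gives term 8.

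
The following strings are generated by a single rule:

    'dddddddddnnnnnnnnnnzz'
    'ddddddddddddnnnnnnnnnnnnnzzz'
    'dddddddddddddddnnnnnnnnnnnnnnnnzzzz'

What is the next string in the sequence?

ddddddddddddddddddnnnnnnnnnnnnnnnnnnnzzzzz

Each string has the form d^{3n} n^{3n+1} z^{n-1}, where the shown terms are n = 3, 4, 5.
At n = 6 the blocks have lengths 18, 19, 5.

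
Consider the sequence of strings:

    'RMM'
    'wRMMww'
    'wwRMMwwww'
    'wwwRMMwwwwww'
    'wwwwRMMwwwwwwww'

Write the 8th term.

Every step adds w to the front and ww to the end of the previous string.
From wwwwRMMwwwwwwww, 3 further steps: wwwwRMMwwwwwwww → wwwwwRMMwwwwwwwwww → wwwwwwRMMwwwwwwwwwwww → (answer).

wwwwwwwRMMwwwwwwwwwwwwww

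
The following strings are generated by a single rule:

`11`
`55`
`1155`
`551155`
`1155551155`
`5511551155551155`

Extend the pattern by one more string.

Each term (from the third on) is the two preceding terms concatenated in order: term 3 = 11·55 = 1155.
Continuing: 1155551155 · 5511551155551155 gives term 7.

11555511555511551155551155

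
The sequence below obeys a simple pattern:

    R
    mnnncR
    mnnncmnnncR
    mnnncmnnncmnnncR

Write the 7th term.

mnnncmnnncmnnncmnnncmnnncmnnncR

The strings grow by a fixed prefix mnnnc each time.
From mnnncmnnncmnnncR, 3 further steps: mnnncmnnncmnnncR → mnnncmnnncmnnncmnnncR → mnnncmnnncmnnncmnnncmnnncR → (answer).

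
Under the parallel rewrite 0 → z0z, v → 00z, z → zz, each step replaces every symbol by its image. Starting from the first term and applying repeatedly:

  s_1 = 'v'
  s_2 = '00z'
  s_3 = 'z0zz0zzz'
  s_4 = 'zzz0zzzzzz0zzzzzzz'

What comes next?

Applying the rule to each of the 18 symbols of zzz0zzzzzz0zzzzzzz gives the pieces zz zz zz z0z zz zz zz zz zz zz z0z zz zz zz zz zz zz zz, which concatenate to the answer.

zzzzzzz0zzzzzzzzzzzzzz0zzzzzzzzzzzzzzz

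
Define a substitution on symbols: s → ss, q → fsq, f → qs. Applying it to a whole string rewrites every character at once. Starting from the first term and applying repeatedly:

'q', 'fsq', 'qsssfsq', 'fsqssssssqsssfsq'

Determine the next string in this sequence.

Replace each of the 16 characters of fsqssssssqsssfsq in place — qs ss fsq ss ss ss ss ss ss fsq ss ss ss qs ss fsq — and concatenate.

qsssfsqssssssssssssfsqssssssqsssfsq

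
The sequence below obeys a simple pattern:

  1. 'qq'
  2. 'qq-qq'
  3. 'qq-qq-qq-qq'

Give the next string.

Every step duplicates the string with '-' between the halves.
Doubling qq-qq-qq-qq with '-' between the halves:

qq-qq-qq-qq-qq-qq-qq-qq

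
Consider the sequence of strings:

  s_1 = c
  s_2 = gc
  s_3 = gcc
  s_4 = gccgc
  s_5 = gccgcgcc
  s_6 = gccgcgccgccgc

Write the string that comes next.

gccgcgccgccgcgccgcgcc

Each term (from the third on) is the previous term followed by the one before it: term 3 = gc·c = gcc.
The next term joins gccgcgccgccgc and gccgcgcc.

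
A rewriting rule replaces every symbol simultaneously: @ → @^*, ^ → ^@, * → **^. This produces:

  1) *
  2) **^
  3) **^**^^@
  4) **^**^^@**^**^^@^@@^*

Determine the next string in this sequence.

Applying the rule to each of the 21 symbols of **^**^^@**^**^^@^@@^* gives the pieces **^ **^ ^@ **^ **^ ^@ ^@ @^* **^ **^ ^@ **^ **^ ^@ ^@ @^* ^@ @^* @^* ^@ **^, which concatenate to the answer.

**^**^^@**^**^^@^@@^***^**^^@**^**^^@^@@^*^@@^*@^*^@**^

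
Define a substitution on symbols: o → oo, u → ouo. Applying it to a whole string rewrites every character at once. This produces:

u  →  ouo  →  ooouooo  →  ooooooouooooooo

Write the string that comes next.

ooooooooooooooouooooooooooooooo

φ(ooooooouooooooo) expands symbol-by-symbol to oo oo oo oo oo oo oo ouo oo oo oo oo oo oo oo; joining the 15 pieces gives the next term.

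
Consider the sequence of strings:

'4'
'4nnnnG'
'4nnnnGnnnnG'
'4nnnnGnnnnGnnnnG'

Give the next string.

The strings grow by a fixed suffix nnnnG each time.
Applying this once more to 4nnnnGnnnnGnnnnG:

4nnnnGnnnnGnnnnGnnnnG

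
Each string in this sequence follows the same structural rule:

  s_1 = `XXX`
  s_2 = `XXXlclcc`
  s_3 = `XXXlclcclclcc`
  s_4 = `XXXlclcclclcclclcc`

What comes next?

XXXlclcclclcclclcclclcc

The strings grow by a fixed suffix lclcc each time.
So the next term is XXXlclcclclcclclcc·lclcc.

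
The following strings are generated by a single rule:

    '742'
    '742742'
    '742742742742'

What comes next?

742742742742742742742742

Every step duplicates the string.
One more doubling of 742742742742 gives the answer.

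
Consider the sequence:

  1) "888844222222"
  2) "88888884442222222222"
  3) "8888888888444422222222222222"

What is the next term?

888888888888844444222222222222222222

Term n consists of 3n-2 8's, followed by n 4's, followed by 4n-2 2's, where the shown terms are n = 2, 3, 4.
For the next term, n = 5, so the run lengths are 13, 5, 18.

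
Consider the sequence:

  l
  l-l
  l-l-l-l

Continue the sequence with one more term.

l-l-l-l-l-l-l-l

Every step duplicates the string with '-' between the halves.
One more doubling of l-l-l-l gives the answer.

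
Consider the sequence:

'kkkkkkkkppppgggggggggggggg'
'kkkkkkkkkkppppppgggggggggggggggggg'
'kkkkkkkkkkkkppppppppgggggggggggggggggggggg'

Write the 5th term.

Term n consists of 2n+2 k's, followed by 2n-2 p's, followed by 4n+2 g's, where the shown terms are n = 3, 4, 5.
For term 5, n = 7, so the run lengths are 16, 12, 30.

kkkkkkkkkkkkkkkkppppppppppppgggggggggggggggggggggggggggggg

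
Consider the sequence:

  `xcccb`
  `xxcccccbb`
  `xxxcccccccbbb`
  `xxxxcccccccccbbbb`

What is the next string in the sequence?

Each string has the form x^{n-1} c^{2n-1} b^{n-1}, where the shown terms are n = 2, 3, 4, 5.
At n = 6 the blocks have lengths 5, 11, 5.

xxxxxcccccccccccbbbbb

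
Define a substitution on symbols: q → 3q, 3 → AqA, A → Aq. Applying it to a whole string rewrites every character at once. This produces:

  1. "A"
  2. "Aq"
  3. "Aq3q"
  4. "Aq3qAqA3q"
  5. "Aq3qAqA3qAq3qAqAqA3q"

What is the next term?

Replace each of the 20 characters of Aq3qAqA3qAq3qAqAqA3q in place — Aq 3q AqA 3q Aq 3q Aq AqA 3q Aq 3q AqA 3q Aq 3q Aq 3q Aq AqA 3q — and concatenate.

Aq3qAqA3qAq3qAqAqA3qAq3qAqA3qAq3qAq3qAqAqA3q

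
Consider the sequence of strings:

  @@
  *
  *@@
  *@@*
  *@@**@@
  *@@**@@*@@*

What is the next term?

*@@**@@*@@**@@**@@

Each term (from the third on) is the previous term followed by the one before it: term 3 = *·@@ = *@@.
So term 7 is *@@**@@*@@*·*@@**@@.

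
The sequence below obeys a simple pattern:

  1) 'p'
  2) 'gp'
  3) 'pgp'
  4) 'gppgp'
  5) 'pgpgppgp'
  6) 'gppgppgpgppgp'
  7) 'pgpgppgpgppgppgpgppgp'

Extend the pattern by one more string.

gppgppgpgppgppgpgppgpgppgppgpgppgp

From term 3 onward, concatenate the second-to-last term with the last: p·gp = pgp, gp·pgp = gppgp, …
The next term joins gppgppgpgppgp and pgpgppgpgppgppgpgppgp.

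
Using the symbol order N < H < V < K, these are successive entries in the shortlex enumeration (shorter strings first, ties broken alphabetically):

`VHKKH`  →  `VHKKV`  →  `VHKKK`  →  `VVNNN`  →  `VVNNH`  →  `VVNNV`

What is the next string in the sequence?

The successor of VVNNV increments the rightmost position that isn't already K and resets every position after it to N.

VVNNK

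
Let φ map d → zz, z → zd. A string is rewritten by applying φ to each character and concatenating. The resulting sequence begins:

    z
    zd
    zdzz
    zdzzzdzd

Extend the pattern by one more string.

zdzzzdzdzdzzzdzz

Expanding zdzzzdzd: z→zd, d→zz, z→zd, z→zd, z→zd, d→zz, z→zd, d→zz. Concatenated: zd zz zd zd zd zz zd zz.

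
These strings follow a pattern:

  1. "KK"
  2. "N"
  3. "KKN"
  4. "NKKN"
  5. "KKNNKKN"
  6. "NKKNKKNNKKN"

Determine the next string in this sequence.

KKNNKKNNKKNKKNNKKN

This is a Fibonacci-style word recurrence s(k) = s(k−2)·s(k−1): e.g. KK·N = KKN.
Continuing: KKNNKKN · NKKNKKNNKKN gives term 7.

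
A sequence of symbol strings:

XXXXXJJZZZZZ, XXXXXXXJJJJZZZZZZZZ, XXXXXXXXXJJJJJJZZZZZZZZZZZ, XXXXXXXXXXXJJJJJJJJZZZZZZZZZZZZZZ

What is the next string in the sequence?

XXXXXXXXXXXXXJJJJJJJJJJZZZZZZZZZZZZZZZZZ

Each string has the form X^{2n+3} J^{2n} Z^{3n+2} (n = 1, 2, …).
Setting n = 5 gives 13, 10, 17 characters in each block.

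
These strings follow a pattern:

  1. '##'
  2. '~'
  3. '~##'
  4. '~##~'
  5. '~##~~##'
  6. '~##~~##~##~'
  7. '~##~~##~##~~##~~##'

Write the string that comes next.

This is a Fibonacci-style word recurrence s(k) = s(k−1)·s(k−2): e.g. ~·## = ~##.
So term 8 is ~##~~##~##~~##~~##·~##~~##~##~.

~##~~##~##~~##~~##~##~~##~##~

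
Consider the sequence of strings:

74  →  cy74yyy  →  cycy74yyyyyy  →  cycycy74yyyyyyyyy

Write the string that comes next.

cycycycy74yyyyyyyyyyyy

Every step adds cy to the front and yyy to the end of the previous string.
So the next term is cy·cycycy74yyyyyyyyy·yyy.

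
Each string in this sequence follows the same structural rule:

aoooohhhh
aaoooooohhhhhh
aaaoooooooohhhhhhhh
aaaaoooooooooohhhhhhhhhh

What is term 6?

aaaaaaoooooooooooooohhhhhhhhhhhhhh

Each string has the form a^{n} o^{2n+2} h^{2n+2} (n = 1, 2, …).
For term 6, n = 6, so the run lengths are 6, 14, 14.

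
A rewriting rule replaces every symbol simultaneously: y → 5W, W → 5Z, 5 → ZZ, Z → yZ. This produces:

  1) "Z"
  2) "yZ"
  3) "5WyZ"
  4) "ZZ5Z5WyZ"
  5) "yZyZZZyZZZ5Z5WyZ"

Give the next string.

5WyZ5WyZyZyZ5WyZyZyZZZyZZZ5Z5WyZ

Replace each of the 16 characters of yZyZZZyZZZ5Z5WyZ in place — 5W yZ 5W yZ yZ yZ 5W yZ yZ yZ ZZ yZ ZZ 5Z 5W yZ — and concatenate.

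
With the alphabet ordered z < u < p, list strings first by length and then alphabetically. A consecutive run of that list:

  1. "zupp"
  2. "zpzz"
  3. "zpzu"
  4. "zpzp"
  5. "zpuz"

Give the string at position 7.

Stepping forward 2 times from zpuz: zpuz → zpuu, then the target.

zpup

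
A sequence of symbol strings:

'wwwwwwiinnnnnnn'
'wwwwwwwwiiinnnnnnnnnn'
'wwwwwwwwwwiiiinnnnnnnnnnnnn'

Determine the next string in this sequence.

wwwwwwwwwwwwiiiiinnnnnnnnnnnnnnnn

The n-th term is 2n+2 w's then n i's then 3n+1 n's, where the shown terms are n = 2, 3, 4.
At n = 5 the blocks have lengths 12, 5, 16.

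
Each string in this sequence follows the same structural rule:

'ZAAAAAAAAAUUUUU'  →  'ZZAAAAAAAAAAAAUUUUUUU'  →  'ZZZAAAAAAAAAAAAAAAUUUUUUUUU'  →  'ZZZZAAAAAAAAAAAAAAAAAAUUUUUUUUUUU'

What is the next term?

The n-th term is n-2 Z's then 3n A's then 2n-1 U's, where the shown terms are n = 3, 4, 5, 6.
For the next term, n = 7, so the run lengths are 5, 21, 13.

ZZZZZAAAAAAAAAAAAAAAAAAAAAUUUUUUUUUUUUU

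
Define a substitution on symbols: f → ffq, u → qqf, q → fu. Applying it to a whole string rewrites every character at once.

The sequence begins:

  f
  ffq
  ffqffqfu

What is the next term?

Apply φ to ffqffqfu symbol by symbol: f→ffq, f→ffq, q→fu, f→ffq, f→ffq, q→fu, f→ffq, u→qqf; joined: ffq ffq fu ffq ffq fu ffq qqf.

ffqffqfuffqffqfuffqqqf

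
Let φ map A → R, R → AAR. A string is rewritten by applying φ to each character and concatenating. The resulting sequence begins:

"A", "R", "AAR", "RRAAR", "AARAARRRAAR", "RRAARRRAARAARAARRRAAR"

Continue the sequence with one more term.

Applying the rule to each of the 21 symbols of RRAARRRAARAARAARRRAAR gives the pieces AAR AAR R R AAR AAR AAR R R AAR R R AAR R R AAR AAR AAR R R AAR, which concatenate to the answer.

AARAARRRAARAARAARRRAARRRAARRRAARAARAARRRAAR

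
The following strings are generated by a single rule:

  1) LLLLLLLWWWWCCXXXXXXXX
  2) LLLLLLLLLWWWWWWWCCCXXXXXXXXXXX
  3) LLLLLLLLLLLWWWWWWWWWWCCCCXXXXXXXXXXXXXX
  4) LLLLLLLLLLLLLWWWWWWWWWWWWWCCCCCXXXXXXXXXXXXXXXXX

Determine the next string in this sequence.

Term n consists of 2n+3 L's, followed by 3n-2 W's, followed by n C's, followed by 3n+2 X's, where the shown terms are n = 2, 3, 4, 5.
For the next term, n = 6, so the run lengths are 15, 16, 6, 20.

LLLLLLLLLLLLLLLWWWWWWWWWWWWWWWWCCCCCCXXXXXXXXXXXXXXXXXXXX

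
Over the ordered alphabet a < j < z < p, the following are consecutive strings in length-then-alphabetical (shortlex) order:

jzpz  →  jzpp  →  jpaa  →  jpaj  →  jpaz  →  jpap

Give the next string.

jpja

Treat jpap as a base-4 numeral over the given alphabet and add one, carrying through any trailing p's.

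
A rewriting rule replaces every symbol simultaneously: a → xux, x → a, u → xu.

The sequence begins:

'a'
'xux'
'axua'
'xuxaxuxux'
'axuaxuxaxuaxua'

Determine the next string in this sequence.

xuxaxuxuxaxuaxuxaxuxuxaxuxux

Applying the rule to each of the 14 symbols of axuaxuxaxuaxua gives the pieces xux a xu xux a xu a xux a xu xux a xu xux, which concatenate to the answer.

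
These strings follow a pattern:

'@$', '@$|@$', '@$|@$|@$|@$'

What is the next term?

Every step duplicates the string with '|' between the halves.
So the next term is two copies of @$|@$|@$|@$ with '|' between the halves.

@$|@$|@$|@$|@$|@$|@$|@$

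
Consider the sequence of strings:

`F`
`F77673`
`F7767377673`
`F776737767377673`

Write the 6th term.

F7767377673776737767377673

Each term is the previous one with 77673 appended.
From F776737767377673, 2 further steps: F776737767377673 → F77673776737767377673 → (answer).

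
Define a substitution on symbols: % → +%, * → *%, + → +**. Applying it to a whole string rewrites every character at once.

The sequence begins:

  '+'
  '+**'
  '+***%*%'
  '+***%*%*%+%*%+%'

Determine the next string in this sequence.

+***%*%*%+%*%+%*%+%+**+%*%+%+**+%

Replace each of the 15 characters of +***%*%*%+%*%+% in place — +** *% *% *% +% *% +% *% +% +** +% *% +% +** +% — and concatenate.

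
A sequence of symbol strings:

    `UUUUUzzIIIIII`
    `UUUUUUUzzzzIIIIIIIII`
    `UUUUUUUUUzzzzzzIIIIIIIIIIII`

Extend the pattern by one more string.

UUUUUUUUUUUzzzzzzzzIIIIIIIIIIIIIII

Reading off run lengths: U runs 5, 7, 9; z runs 2, 4, 6; I runs 6, 9, 12 — each is linear in n (n = 1, 2, …).
At n = 4 the blocks have lengths 11, 8, 15.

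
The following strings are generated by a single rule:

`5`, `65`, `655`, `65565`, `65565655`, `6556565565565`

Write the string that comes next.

655656556556565565655

From term 3 onward, concatenate the last term with the second-to-last: 65·5 = 655, 655·65 = 65565, …
Continuing: 6556565565565 · 65565655 gives term 7.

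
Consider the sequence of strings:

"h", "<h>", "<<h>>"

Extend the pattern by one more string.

<<<h>>>

Every step adds < to the front and > to the end of the previous string.
So the next term is <·<<h>>·>.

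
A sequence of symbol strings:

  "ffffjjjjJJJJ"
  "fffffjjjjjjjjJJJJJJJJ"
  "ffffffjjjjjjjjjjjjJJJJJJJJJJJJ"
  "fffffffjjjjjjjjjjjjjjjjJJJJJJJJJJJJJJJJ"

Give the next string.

ffffffffjjjjjjjjjjjjjjjjjjjjJJJJJJJJJJJJJJJJJJJJ

The n-th term is n+3 f's then 4n j's then 4n J's (n = 1, 2, …).
Setting n = 5 gives 8, 20, 20 characters in each block.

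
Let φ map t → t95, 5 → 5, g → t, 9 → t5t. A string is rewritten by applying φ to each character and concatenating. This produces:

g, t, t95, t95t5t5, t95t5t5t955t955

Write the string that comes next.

Applying the rule to each of the 15 symbols of t95t5t5t955t955 gives the pieces t95 t5t 5 t95 5 t95 5 t95 t5t 5 5 t95 t5t 5 5, which concatenate to the answer.

t95t5t5t955t955t95t5t55t95t5t55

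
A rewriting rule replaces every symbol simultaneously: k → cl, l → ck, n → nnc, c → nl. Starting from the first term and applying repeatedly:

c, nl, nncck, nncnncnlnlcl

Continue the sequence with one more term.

Expanding nncnncnlnlcl: n→nnc, n→nnc, c→nl, n→nnc, n→nnc, c→nl, n→nnc, l→ck, n→nnc, l→ck, c→nl, l→ck. Concatenated: nnc nnc nl nnc nnc nl nnc ck nnc ck nl ck.

nncnncnlnncnncnlnnccknnccknlck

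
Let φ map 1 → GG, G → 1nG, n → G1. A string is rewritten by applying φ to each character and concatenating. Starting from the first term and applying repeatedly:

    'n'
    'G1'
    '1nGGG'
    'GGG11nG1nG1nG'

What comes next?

1nG1nG1nGGGGGG11nGGGG11nGGGG11nG

Applying the rule to each of the 13 symbols of GGG11nG1nG1nG gives the pieces 1nG 1nG 1nG GG GG G1 1nG GG G1 1nG GG G1 1nG, which concatenate to the answer.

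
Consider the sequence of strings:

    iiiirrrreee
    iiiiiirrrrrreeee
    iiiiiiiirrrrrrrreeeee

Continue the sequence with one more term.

iiiiiiiiiirrrrrrrrrreeeeee

Reading off run lengths: i runs 4, 6, 8; r runs 4, 6, 8; e runs 3, 4, 5 — each is linear in n, where the shown terms are n = 2, 3, 4.
For the next term, n = 5, so the run lengths are 10, 10, 6.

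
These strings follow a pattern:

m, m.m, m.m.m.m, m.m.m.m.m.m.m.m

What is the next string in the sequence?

m.m.m.m.m.m.m.m.m.m.m.m.m.m.m.m

Each string is two copies of the previous one joined by '.'.
One more doubling of m.m.m.m.m.m.m.m gives the answer.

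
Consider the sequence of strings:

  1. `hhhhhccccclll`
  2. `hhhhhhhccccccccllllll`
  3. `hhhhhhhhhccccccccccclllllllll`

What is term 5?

hhhhhhhhhhhhhccccccccccccccccclllllllllllllll

Reading off run lengths: h runs 5, 7, 9; c runs 5, 8, 11; l runs 3, 6, 9 — each is linear in n (n = 1, 2, …).
At n = 5 the blocks have lengths 13, 17, 15.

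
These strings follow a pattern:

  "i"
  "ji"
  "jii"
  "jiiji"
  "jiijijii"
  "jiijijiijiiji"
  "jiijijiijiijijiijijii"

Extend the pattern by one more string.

jiijijiijiijijiijijiijiijijiijiiji

This is a Fibonacci-style word recurrence s(k) = s(k−1)·s(k−2): e.g. ji·i = jii.
So term 8 is jiijijiijiijijiijijii·jiijijiijiiji.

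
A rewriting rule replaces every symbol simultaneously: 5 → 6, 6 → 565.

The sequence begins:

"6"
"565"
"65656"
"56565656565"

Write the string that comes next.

656565656565656565656

Apply φ to 56565656565 symbol by symbol: 5→6, 6→565, 5→6, 6→565, 5→6, 6→565, 5→6, 6→565, 5→6, 6→565, 5→6; joined: 6 565 6 565 6 565 6 565 6 565 6.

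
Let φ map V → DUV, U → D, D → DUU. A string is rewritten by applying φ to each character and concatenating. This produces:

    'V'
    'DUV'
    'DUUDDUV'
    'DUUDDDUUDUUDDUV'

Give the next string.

DUUDDDUUDUUDUUDDDUUDDDUUDUUDDUV

φ(DUUDDDUUDUUDDUV) expands symbol-by-symbol to DUU D D DUU DUU DUU D D DUU D D DUU DUU D DUV; joining the 15 pieces gives the next term.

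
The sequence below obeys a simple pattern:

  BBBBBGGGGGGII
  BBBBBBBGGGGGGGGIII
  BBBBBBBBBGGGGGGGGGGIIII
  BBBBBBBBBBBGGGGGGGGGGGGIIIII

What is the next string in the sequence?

Each string has the form B^{2n-1} G^{2n} I^{n-1}, where the shown terms are n = 3, 4, 5, 6.
For the next term, n = 7, so the run lengths are 13, 14, 6.

BBBBBBBBBBBBBGGGGGGGGGGGGGGIIIIII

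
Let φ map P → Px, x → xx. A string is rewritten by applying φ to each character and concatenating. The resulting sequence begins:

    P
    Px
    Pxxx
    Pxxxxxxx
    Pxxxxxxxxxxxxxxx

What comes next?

Pxxxxxxxxxxxxxxxxxxxxxxxxxxxxxxx

Applying the rule to each of the 16 symbols of Pxxxxxxxxxxxxxxx gives the pieces Px xx xx xx xx xx xx xx xx xx xx xx xx xx xx xx, which concatenate to the answer.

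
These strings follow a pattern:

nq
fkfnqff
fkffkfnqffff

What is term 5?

Every step adds fkf to the front and ff to the end of the previous string.
From fkffkfnqffff, 2 further steps: fkffkfnqffff → fkffkffkfnqffffff → (answer).

fkffkffkffkfnqffffffff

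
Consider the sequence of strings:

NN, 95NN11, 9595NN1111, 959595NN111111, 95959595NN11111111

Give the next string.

Every step adds 95 to the front and 11 to the end of the previous string.
One more step from 95959595NN11111111 gives the answer.

9595959595NN1111111111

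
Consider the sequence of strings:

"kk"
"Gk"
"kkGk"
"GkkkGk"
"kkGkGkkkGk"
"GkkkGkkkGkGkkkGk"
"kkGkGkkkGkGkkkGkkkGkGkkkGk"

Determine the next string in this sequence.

From term 3 onward, concatenate the second-to-last term with the last: kk·Gk = kkGk, Gk·kkGk = GkkkGk, …
The next term joins GkkkGkkkGkGkkkGk and kkGkGkkkGkGkkkGkkkGkGkkkGk.

GkkkGkkkGkGkkkGkkkGkGkkkGkGkkkGkkkGkGkkkGk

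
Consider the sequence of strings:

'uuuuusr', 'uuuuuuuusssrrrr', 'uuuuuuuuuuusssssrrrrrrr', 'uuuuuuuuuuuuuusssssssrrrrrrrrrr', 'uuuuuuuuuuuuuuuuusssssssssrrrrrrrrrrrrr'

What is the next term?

Each string has the form u^{3n+2} s^{2n-1} r^{3n-2} (n = 1, 2, …).
At n = 6 the blocks have lengths 20, 11, 16.

uuuuuuuuuuuuuuuuuuuusssssssssssrrrrrrrrrrrrrrrr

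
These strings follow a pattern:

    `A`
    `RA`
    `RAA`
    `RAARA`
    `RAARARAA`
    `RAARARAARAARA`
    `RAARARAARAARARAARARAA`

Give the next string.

This is a Fibonacci-style word recurrence s(k) = s(k−1)·s(k−2): e.g. RA·A = RAA.
The next term joins RAARARAARAARARAARARAA and RAARARAARAARA.

RAARARAARAARARAARARAARAARARAARAARA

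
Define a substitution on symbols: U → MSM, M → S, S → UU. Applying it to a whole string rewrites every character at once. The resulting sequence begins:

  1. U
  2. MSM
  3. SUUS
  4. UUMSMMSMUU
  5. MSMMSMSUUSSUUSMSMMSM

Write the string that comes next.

Rewriting the 20 symbols of MSMMSMSUUSSUUSMSMMSM one by one yields S UU S S UU S UU MSM MSM UU UU MSM MSM UU S UU S S UU S; concatenated:

SUUSSUUSUUMSMMSMUUUUMSMMSMUUSUUSSUUS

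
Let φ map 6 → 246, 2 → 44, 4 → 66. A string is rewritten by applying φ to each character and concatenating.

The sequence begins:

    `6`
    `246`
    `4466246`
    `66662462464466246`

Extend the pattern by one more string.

φ(66662462464466246) expands symbol-by-symbol to 246 246 246 246 44 66 246 44 66 246 66 66 246 246 44 66 246; joining the 17 pieces gives the next term.

2462462462464466246446624666662462464466246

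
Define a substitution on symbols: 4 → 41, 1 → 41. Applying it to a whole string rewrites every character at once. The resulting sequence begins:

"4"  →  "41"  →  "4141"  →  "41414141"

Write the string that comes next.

Expanding 41414141: 4→41, 1→41, 4→41, 1→41, 4→41, 1→41, 4→41, 1→41. Concatenated: 41 41 41 41 41 41 41 41.

4141414141414141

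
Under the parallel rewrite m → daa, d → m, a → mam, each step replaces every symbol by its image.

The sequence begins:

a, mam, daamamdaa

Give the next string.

Apply φ to daamamdaa symbol by symbol: d→m, a→mam, a→mam, m→daa, a→mam, m→daa, d→m, a→mam, a→mam; joined: m mam mam daa mam daa m mam mam.

mmammamdaamamdaammammam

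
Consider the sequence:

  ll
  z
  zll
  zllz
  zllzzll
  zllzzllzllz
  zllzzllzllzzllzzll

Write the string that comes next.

zllzzllzllzzllzzllzllzzllzllz

This is a Fibonacci-style word recurrence s(k) = s(k−1)·s(k−2): e.g. z·ll = zll.
The next term joins zllzzllzllzzllzzll and zllzzllzllz.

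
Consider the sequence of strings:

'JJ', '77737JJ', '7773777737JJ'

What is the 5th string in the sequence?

Every step adds 77737 at the front: s(k+1) = 77737·s(k).
From 7773777737JJ, 2 further steps: 7773777737JJ → 777377773777737JJ → (answer).

77737777377773777737JJ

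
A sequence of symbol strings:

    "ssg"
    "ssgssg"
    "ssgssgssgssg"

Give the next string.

ssgssgssgssgssgssgssgssg

Each string is two copies of the previous one concatenated.
One more doubling of ssgssgssgssg gives the answer.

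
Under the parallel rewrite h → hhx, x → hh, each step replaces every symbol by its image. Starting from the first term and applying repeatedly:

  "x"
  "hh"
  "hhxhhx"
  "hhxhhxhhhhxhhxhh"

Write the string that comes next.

hhxhhxhhhhxhhxhhhhxhhxhhxhhxhhhhxhhxhhhhxhhx

Replace each of the 16 characters of hhxhhxhhhhxhhxhh in place — hhx hhx hh hhx hhx hh hhx hhx hhx hhx hh hhx hhx hh hhx hhx — and concatenate.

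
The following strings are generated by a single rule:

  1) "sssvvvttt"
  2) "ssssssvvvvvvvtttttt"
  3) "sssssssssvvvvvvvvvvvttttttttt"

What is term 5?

sssssssssssssssvvvvvvvvvvvvvvvvvvvttttttttttttttt

Term n consists of 3n s's, followed by 4n-1 v's, followed by 3n t's (n = 1, 2, …).
At n = 5 the blocks have lengths 15, 19, 15.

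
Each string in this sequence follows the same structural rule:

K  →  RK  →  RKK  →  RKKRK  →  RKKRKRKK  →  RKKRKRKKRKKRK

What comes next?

RKKRKRKKRKKRKRKKRKRKK

This is a Fibonacci-style word recurrence s(k) = s(k−1)·s(k−2): e.g. RK·K = RKK.
The next term joins RKKRKRKKRKKRK and RKKRKRKK.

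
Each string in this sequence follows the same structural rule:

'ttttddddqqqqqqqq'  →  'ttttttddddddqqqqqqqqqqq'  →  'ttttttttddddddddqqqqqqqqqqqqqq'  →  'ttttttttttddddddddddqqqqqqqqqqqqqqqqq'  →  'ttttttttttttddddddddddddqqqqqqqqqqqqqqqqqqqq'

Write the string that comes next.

ttttttttttttttddddddddddddddqqqqqqqqqqqqqqqqqqqqqqq

The n-th term is 2n t's then 2n d's then 3n+2 q's, where the shown terms are n = 2, 3, 4, 5, 6.
For the next term, n = 7, so the run lengths are 14, 14, 23.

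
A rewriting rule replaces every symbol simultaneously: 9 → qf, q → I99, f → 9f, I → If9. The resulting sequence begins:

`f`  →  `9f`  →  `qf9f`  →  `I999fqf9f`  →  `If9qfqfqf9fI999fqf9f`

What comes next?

If99fqfI999fI999fI999fqf9fIf9qfqfqf9fI999fqf9f

φ(If9qfqfqf9fI999fqf9f) expands symbol-by-symbol to If9 9f qf I99 9f I99 9f I99 9f qf 9f If9 qf qf qf 9f I99 9f qf 9f; joining the 20 pieces gives the next term.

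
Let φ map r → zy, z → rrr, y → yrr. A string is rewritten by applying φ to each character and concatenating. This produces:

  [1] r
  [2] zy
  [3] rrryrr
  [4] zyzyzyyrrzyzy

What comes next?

rrryrrrrryrrrrryrryrrzyzyrrryrrrrryrr

Replace each of the 13 characters of zyzyzyyrrzyzy in place — rrr yrr rrr yrr rrr yrr yrr zy zy rrr yrr rrr yrr — and concatenate.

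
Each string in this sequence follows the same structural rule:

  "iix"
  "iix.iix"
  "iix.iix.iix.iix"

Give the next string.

Each string is two copies of the previous one joined by '.'.
Doubling iix.iix.iix.iix with '.' between the halves:

iix.iix.iix.iix.iix.iix.iix.iix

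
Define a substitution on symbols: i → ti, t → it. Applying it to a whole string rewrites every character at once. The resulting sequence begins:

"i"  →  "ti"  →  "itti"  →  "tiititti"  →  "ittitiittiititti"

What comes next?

Rewriting the 16 symbols of ittitiittiititti one by one yields ti it it ti it ti ti it it ti ti it ti it it ti; concatenated:

tiitittiittitiitittitiittiititti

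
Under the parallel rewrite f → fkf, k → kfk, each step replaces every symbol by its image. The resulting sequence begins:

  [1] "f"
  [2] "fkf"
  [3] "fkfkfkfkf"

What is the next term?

Expanding fkfkfkfkf: f→fkf, k→kfk, f→fkf, k→kfk, f→fkf, k→kfk, f→fkf, k→kfk, f→fkf. Concatenated: fkf kfk fkf kfk fkf kfk fkf kfk fkf.

fkfkfkfkfkfkfkfkfkfkfkfkfkf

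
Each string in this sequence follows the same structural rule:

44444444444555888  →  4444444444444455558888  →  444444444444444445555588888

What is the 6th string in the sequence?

444444444444444444444444445555555588888888

Each string has the form 4^{3n+2} 5^{n} 8^{n}, where the shown terms are n = 3, 4, 5.
For term 6, n = 8, so the run lengths are 26, 8, 8.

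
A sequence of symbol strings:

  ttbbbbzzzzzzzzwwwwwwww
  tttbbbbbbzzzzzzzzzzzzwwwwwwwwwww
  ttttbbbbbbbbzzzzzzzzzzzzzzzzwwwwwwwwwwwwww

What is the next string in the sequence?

The n-th term is n t's then 2n b's then 4n z's then 3n+2 w's, where the shown terms are n = 2, 3, 4.
For the next term, n = 5, so the run lengths are 5, 10, 20, 17.

tttttbbbbbbbbbbzzzzzzzzzzzzzzzzzzzzwwwwwwwwwwwwwwwww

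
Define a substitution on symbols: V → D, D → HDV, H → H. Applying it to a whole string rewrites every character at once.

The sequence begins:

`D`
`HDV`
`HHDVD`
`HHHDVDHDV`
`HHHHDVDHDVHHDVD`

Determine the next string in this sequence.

Rewriting the 15 symbols of HHHHDVDHDVHHDVD one by one yields H H H H HDV D HDV H HDV D H H HDV D HDV; concatenated:

HHHHHDVDHDVHHDVDHHHDVDHDV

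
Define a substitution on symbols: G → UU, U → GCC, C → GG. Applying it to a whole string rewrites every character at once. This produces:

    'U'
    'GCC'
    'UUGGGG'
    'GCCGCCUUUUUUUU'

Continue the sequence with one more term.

Applying the rule to each of the 14 symbols of GCCGCCUUUUUUUU gives the pieces UU GG GG UU GG GG GCC GCC GCC GCC GCC GCC GCC GCC, which concatenate to the answer.

UUGGGGUUGGGGGCCGCCGCCGCCGCCGCCGCCGCC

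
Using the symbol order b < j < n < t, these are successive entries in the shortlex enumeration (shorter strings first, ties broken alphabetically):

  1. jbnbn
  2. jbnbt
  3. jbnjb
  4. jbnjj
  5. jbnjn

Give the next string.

Find the rightmost character of jbnjn below t, bump it to the next letter, and reset everything to its right to b.

jbnjt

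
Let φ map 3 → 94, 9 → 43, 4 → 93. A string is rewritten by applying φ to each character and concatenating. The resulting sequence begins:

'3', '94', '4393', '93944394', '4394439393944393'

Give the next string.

93944393939443944394439393944394

Applying the rule to each of the 16 symbols of 4394439393944393 gives the pieces 93 94 43 93 93 94 43 94 43 94 43 93 93 94 43 94, which concatenate to the answer.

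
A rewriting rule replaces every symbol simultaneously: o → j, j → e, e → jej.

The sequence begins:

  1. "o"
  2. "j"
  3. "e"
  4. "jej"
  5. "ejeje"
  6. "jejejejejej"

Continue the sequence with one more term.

Expanding jejejejejej: j→e, e→jej, j→e, e→jej, j→e, e→jej, j→e, e→jej, j→e, e→jej, j→e. Concatenated: e jej e jej e jej e jej e jej e.

ejejejejejejejejejeje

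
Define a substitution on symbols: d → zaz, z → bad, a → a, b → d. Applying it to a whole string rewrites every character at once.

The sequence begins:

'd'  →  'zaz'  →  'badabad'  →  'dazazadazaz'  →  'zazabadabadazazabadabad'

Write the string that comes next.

badabadadazazadazazabadabadadazazadazaz

Applying the rule to each of the 23 symbols of zazabadabadazazabadabad gives the pieces bad a bad a d a zaz a d a zaz a bad a bad a d a zaz a d a zaz, which concatenate to the answer.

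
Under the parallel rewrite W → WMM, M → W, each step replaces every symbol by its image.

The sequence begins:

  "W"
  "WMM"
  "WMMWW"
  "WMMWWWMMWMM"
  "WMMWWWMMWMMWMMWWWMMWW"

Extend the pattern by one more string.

Replace each of the 21 characters of WMMWWWMMWMMWMMWWWMMWW in place — WMM W W WMM WMM WMM W W WMM W W WMM W W WMM WMM WMM W W WMM WMM — and concatenate.

WMMWWWMMWMMWMMWWWMMWWWMMWWWMMWMMWMMWWWMMWMM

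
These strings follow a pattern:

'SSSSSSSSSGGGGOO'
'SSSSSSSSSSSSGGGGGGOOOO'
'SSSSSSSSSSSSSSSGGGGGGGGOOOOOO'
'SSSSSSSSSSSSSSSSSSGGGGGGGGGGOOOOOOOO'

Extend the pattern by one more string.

Term n consists of 3n+3 S's, followed by 2n G's, followed by 2n-2 O's, where the shown terms are n = 2, 3, 4, 5.
At n = 6 the blocks have lengths 21, 12, 10.

SSSSSSSSSSSSSSSSSSSSSGGGGGGGGGGGGOOOOOOOOOO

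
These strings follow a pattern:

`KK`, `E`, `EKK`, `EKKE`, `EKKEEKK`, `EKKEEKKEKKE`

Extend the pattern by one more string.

This is a Fibonacci-style word recurrence s(k) = s(k−1)·s(k−2): e.g. E·KK = EKK.
So term 7 is EKKEEKKEKKE·EKKEEKK.

EKKEEKKEKKEEKKEEKK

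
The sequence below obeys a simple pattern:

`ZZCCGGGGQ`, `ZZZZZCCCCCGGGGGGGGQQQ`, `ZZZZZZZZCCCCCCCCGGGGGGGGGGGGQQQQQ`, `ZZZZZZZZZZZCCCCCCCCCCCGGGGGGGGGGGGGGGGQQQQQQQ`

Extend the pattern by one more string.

The n-th term is 3n-1 Z's then 3n-1 C's then 4n G's then 2n-1 Q's (n = 1, 2, …).
At n = 5 the blocks have lengths 14, 14, 20, 9.

ZZZZZZZZZZZZZZCCCCCCCCCCCCCCGGGGGGGGGGGGGGGGGGGGQQQQQQQQQ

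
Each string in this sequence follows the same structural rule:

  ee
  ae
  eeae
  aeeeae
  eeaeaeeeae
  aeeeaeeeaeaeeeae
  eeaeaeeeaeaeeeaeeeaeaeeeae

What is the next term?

aeeeaeeeaeaeeeaeeeaeaeeeaeaeeeaeeeaeaeeeae

Each term (from the third on) is the two preceding terms concatenated in order: term 3 = ee·ae = eeae.
The next term joins aeeeaeeeaeaeeeae and eeaeaeeeaeaeeeaeeeaeaeeeae.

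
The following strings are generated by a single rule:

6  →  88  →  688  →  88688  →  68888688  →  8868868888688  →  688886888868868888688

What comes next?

This is a Fibonacci-style word recurrence s(k) = s(k−2)·s(k−1): e.g. 6·88 = 688.
The next term joins 8868868888688 and 688886888868868888688.

8868868888688688886888868868888688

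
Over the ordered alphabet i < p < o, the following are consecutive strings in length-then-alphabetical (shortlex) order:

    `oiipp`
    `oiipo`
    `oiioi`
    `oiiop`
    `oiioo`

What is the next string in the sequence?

oipii

Treat oiioo as a base-3 numeral over the given alphabet and add one, carrying through any trailing o's.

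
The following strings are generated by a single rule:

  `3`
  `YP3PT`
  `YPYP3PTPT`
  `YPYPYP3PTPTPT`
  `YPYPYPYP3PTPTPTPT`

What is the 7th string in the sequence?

Every step adds YP to the front and PT to the end of the previous string.
From YPYPYPYP3PTPTPTPT, 2 further steps: YPYPYPYP3PTPTPTPT → YPYPYPYPYP3PTPTPTPTPT → (answer).

YPYPYPYPYPYP3PTPTPTPTPTPT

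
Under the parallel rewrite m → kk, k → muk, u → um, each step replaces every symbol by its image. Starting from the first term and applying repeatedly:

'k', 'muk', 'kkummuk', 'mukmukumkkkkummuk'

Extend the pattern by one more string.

Replace each of the 17 characters of mukmukumkkkkummuk in place — kk um muk kk um muk um kk muk muk muk muk um kk kk um muk — and concatenate.

kkummukkkummukumkkmukmukmukmukumkkkkummuk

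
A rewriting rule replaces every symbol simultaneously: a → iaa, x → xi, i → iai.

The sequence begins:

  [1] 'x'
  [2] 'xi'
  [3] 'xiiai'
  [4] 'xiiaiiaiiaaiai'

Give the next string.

Replace each of the 14 characters of xiiaiiaiiaaiai in place — xi iai iai iaa iai iai iaa iai iai iaa iaa iai iaa iai — and concatenate.

xiiaiiaiiaaiaiiaiiaaiaiiaiiaaiaaiaiiaaiai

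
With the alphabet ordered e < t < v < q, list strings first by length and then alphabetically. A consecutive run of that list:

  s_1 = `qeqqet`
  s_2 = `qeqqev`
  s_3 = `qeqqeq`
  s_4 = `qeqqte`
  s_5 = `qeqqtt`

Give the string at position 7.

Continuing the enumeration 2 steps past qeqqtt: qeqqtt → qeqqtv → (answer).

qeqqtq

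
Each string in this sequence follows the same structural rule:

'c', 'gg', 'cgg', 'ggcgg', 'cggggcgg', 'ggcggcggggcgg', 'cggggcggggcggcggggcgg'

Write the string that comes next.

ggcggcggggcggcggggcggggcggcggggcgg

Each term (from the third on) is the two preceding terms concatenated in order: term 3 = c·gg = cgg.
The next term joins ggcggcggggcgg and cggggcggggcggcggggcgg.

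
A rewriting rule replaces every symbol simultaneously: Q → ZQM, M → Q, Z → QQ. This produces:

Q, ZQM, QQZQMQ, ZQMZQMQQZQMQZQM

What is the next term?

QQZQMQQQZQMQZQMZQMQQZQMQZQMQQZQMQ

Replace each of the 15 characters of ZQMZQMQQZQMQZQM in place — QQ ZQM Q QQ ZQM Q ZQM ZQM QQ ZQM Q ZQM QQ ZQM Q — and concatenate.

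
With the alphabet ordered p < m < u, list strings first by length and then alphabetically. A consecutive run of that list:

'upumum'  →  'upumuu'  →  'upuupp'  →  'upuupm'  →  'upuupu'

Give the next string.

upuump

The successor of upuupu increments the rightmost position that isn't already u and resets every position after it to p.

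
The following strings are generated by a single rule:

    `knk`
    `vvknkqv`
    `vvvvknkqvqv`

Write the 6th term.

vvvvvvvvvvknkqvqvqvqvqv

Every step adds vv to the front and qv to the end of the previous string.
From vvvvknkqvqv, 3 further steps: vvvvknkqvqv → vvvvvvknkqvqvqv → vvvvvvvvknkqvqvqvqv → (answer).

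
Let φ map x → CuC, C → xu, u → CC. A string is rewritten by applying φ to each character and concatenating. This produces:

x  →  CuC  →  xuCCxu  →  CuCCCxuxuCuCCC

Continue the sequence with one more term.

φ(CuCCCxuxuCuCCC) expands symbol-by-symbol to xu CC xu xu xu CuC CC CuC CC xu CC xu xu xu; joining the 14 pieces gives the next term.

xuCCxuxuxuCuCCCCuCCCxuCCxuxuxu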